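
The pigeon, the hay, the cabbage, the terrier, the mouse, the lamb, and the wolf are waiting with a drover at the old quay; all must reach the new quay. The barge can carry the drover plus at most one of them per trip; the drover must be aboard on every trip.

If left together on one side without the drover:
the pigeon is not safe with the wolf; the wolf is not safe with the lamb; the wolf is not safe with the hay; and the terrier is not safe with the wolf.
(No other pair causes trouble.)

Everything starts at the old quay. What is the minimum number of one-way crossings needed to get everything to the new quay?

impossible

Following every safe sequence of crossings from the start, the most of the 7 that can be at the new quay as the barge arrives there on crossings 1, 3, 5, 7 is 1, 2, 3, 4 respectively; the best ever achieved is 4 of 7.
From crossing 9 on, no configuration arises that was not already reachable earlier: only 44 distinct safe configurations (who is on which side, and where the barge is) can ever be reached, none of them has everyone across, and every continuation just revisits them. So no valid plan exists.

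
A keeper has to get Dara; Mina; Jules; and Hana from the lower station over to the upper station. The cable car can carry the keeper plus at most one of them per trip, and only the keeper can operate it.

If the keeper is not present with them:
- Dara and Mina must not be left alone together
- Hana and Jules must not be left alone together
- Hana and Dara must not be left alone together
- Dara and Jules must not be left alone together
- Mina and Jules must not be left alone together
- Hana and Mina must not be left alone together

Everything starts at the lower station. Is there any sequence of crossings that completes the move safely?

No

Whatever the first load, the items left behind include a forbidden pair without the keeper. No opening move is safe, so no plan exists.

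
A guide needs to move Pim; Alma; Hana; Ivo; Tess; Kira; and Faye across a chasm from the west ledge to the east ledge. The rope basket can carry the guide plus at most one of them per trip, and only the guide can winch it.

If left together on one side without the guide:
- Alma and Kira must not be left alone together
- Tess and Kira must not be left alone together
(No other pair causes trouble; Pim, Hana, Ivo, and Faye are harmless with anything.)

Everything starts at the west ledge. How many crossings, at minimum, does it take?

15

Counting alone: the guide can take at most 1 across per trip to the east ledge, so moving all 7 needs at least 7 loaded trips out, with a return between consecutive ones — at least 13 crossings.
The safety rule pushes this higher. Following every safe sequence of crossings, the most of the 7 that can be at the east ledge as the rope basket arrives there on crossing 13 is 6 — never all 7.
So no plan with fewer than 15 crossings exists, and this one achieves 15:
1. Guide goes to the east ledge with Kira.
2. Guide goes back to the west ledge alone.
3. Guide goes to the east ledge with Pim.
4. Guide goes back to the west ledge alone.
5. Guide goes to the east ledge with Alma.
6. Guide goes back to the west ledge with Kira.
7. Guide goes to the east ledge with Tess.
8. Guide goes back to the west ledge alone.
9. Guide goes to the east ledge with Hana.
10. Guide goes back to the west ledge alone.
11. Guide goes to the east ledge with Ivo.
12. Guide goes back to the west ledge alone.
13. Guide goes to the east ledge with Faye.
14. Guide goes back to the west ledge alone.
15. Guide goes to the east ledge with Kira.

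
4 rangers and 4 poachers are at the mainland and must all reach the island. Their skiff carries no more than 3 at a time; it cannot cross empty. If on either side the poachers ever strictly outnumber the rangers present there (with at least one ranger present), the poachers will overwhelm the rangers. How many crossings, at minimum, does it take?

Counting alone: each trip to the island takes at most 3 across and each return brings at least 1 back, so after t trips out (and t−1 returns) at most 3t − (t−1) of the 8 are across; that first reaches 8 at t = 4, so at least 7 crossings are needed.
The safety rule pushes this higher. Following every safe sequence of crossings, the most of the 8 that can be at the island as the skiff arrives there on crossing 7 is 7 — never all 8.
So no plan with fewer than 9 crossings exists, and this one achieves 9:
1. 2 poachers → the island.  (the mainland: 4R 2P; the island: 0R 2P)
2. 1 poacher ← the mainland.  (the mainland: 4R 3P; the island: 0R 1P)
3. 3 poachers → the island.  (the mainland: 4R 0P; the island: 0R 4P)
4. 1 poacher ← the mainland.  (the mainland: 4R 1P; the island: 0R 3P)
5. 3 rangers → the island.  (the mainland: 1R 1P; the island: 3R 3P)
6. 1 ranger and 1 poacher ← the mainland.  (the mainland: 2R 2P; the island: 2R 2P)
7. 2 rangers → the island.  (the mainland: 0R 2P; the island: 4R 2P)
8. 1 poacher ← the mainland.  (the mainland: 0R 3P; the island: 4R 1P)
9. 3 poachers → the island.  (the mainland: 0R 0P; the island: 4R 4P)

9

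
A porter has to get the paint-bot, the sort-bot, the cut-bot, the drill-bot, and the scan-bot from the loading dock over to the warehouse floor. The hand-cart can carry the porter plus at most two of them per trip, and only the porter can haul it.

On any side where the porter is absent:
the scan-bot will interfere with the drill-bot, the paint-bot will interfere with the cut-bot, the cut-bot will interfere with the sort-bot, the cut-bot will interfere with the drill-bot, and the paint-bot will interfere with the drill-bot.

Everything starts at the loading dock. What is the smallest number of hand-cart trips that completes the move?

Counting alone: the porter can take at most 2 across per trip to the warehouse floor, so moving all 5 needs at least 3 loaded trips out, with a return between consecutive ones — at least 5 crossings.
The safety rule pushes this higher. Following every safe sequence of crossings, the most of the 5 that can be at the warehouse floor as the hand-cart arrives there on crossing 5 is 4 — never all 5.
So no plan with fewer than 7 crossings exists, and this one achieves 7:
1. Porter goes to the warehouse floor with the cut-bot and the drill-bot.
2. Porter goes back to the loading dock with the cut-bot.
3. Porter goes to the warehouse floor with the paint-bot and the sort-bot.
4. Porter goes back to the loading dock with the paint-bot.
5. Porter goes to the warehouse floor with the paint-bot and the scan-bot.
6. Porter goes back to the loading dock with the drill-bot.
7. Porter goes to the warehouse floor with the cut-bot and the drill-bot.

7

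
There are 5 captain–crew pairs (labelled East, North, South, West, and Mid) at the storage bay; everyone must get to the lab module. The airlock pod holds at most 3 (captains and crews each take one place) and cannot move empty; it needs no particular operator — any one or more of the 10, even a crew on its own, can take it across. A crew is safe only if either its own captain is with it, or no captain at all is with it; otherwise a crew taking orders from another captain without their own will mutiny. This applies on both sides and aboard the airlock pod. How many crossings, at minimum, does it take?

Counting alone: each trip to the lab module takes at most 3 across and each return brings at least 1 back, so after t trips out (and t−1 returns) at most 3t − (t−1) of the 10 are across; that first reaches 10 at t = 5, so at least 9 crossings are needed.
The safety rule pushes this higher. Following every safe sequence of crossings, the most of the 10 that can be at the lab module as the airlock pod arrives there on crossing 9 is 9 — never all 10.
So no plan with fewer than 11 crossings exists, and this one achieves 11:
1. captain East and crew East cross → the lab module.
2. captain East crosses ← the storage bay.
3. crew North, crew South, and crew West cross → the lab module.
4. crew East crosses ← the storage bay.
5. captain North, captain South, and captain West cross → the lab module.
6. captain North and crew North cross ← the storage bay.
7. captain East, captain Mid, and captain North cross → the lab module.
8. crew South crosses ← the storage bay.
9. crew East and crew North cross → the lab module.
10. crew East crosses ← the storage bay.
11. crew East, crew Mid, and crew South cross → the lab module.

11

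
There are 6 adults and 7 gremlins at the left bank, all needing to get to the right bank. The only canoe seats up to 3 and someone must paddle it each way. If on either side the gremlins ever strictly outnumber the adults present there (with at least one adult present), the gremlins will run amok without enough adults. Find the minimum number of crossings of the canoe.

The gremlins already outnumber the adults at the left bank before anyone moves, so the starting position itself is disallowed.

impossible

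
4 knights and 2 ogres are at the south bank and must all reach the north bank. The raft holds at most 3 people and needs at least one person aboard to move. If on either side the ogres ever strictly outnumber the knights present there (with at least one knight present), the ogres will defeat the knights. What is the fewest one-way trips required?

5

Counting alone: each trip to the north bank takes at most 3 across and each return brings at least 1 back, so after t trips out (and t−1 returns) at most 3t − (t−1) of the 6 are across; that first reaches 6 at t = 3, so at least 5 crossings are needed.
The plan below uses exactly 5 crossings, so it is optimal:
1. 2 ogres → the north bank.  (the south bank: 4K 0O; the north bank: 0K 2O)
2. 1 ogre ← the south bank.  (the south bank: 4K 1O; the north bank: 0K 1O)
3. 2 knights and 1 ogre → the north bank.  (the south bank: 2K 0O; the north bank: 2K 2O)
4. 1 ogre ← the south bank.  (the south bank: 2K 1O; the north bank: 2K 1O)
5. 2 knights and 1 ogre → the north bank.  (the south bank: 0K 0O; the north bank: 4K 2O)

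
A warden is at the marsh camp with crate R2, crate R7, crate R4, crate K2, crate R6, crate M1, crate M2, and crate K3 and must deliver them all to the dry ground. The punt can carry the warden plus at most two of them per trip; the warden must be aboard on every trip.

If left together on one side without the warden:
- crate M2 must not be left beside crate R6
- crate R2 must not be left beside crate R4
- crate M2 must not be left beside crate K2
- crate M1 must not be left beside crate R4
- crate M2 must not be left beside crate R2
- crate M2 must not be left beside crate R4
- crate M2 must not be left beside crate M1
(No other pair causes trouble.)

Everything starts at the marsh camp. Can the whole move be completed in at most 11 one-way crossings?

Counting alone: the warden can take at most 2 across per trip to the dry ground, so moving all 8 needs at least 4 loaded trips out, with a return between consecutive ones — at least 7 crossings.
The safety rule pushes this higher. Following every safe sequence of crossings, the most of the 8 that can be at the dry ground as the punt arrives there on crossings 7, 9, 11 is 5, 6, 7 respectively — never all 8.
So the move cannot be finished within 11 crossings. (The shortest complete plan takes 13:)
1. Warden goes to the dry ground with crate M2 and crate R4.
2. Warden goes back to the marsh camp with crate R4.
3. Warden goes to the dry ground with crate M1 and crate R2.
4. Warden goes back to the marsh camp with crate M2.
5. Warden goes to the dry ground with crate M2 and crate R7.
6. Warden goes back to the marsh camp with crate M2.
7. Warden goes to the dry ground with crate K2 and crate M2.
8. Warden goes back to the marsh camp with crate M2.
9. Warden goes to the dry ground with crate R4 and crate R6.
10. Warden goes back to the marsh camp with crate R4.
11. Warden goes to the dry ground with crate K3 and crate R4.
12. Warden goes back to the marsh camp with crate R4.
13. Warden goes to the dry ground with crate M2 and crate R4.

No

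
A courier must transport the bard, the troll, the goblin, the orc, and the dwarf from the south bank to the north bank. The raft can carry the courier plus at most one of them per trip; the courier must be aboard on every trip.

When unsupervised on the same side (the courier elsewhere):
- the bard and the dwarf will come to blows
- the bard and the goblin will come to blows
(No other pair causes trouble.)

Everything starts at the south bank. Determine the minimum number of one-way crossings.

11

Counting alone: the courier can take at most 1 across per trip to the north bank, so moving all 5 needs at least 5 loaded trips out, with a return between consecutive ones — at least 9 crossings.
The safety rule pushes this higher. Following every safe sequence of crossings, the most of the 5 that can be at the north bank as the raft arrives there on crossing 9 is 4 — never all 5.
So no plan with fewer than 11 crossings exists, and this one achieves 11:
1. Courier goes to the north bank with the bard.  [the south bank: the dwarf, the goblin, the orc, the troll | the north bank: the bard]
2. Courier goes back to the south bank alone.  [the south bank: the dwarf, the goblin, the orc, the troll | the north bank: the bard]
3. Courier goes to the north bank with the troll.  [the south bank: the dwarf, the goblin, the orc | the north bank: the bard, the troll]
4. Courier goes back to the south bank alone.  [the south bank: the dwarf, the goblin, the orc | the north bank: the bard, the troll]
5. Courier goes to the north bank with the goblin.  [the south bank: the dwarf, the orc | the north bank: the bard, the goblin, the troll]
6. Courier goes back to the south bank with the bard.  [the south bank: the bard, the dwarf, the orc | the north bank: the goblin, the troll]
7. Courier goes to the north bank with the dwarf.  [the south bank: the bard, the orc | the north bank: the dwarf, the goblin, the troll]
8. Courier goes back to the south bank alone.  [the south bank: the bard, the orc | the north bank: the dwarf, the goblin, the troll]
9. Courier goes to the north bank with the orc.  [the south bank: the bard | the north bank: the dwarf, the goblin, the orc, the troll]
10. Courier goes back to the south bank alone.  [the south bank: the bard | the north bank: the dwarf, the goblin, the orc, the troll]
11. Courier goes to the north bank with the bard.  [the south bank: — | the north bank: the bard, the dwarf, the goblin, the orc, the troll]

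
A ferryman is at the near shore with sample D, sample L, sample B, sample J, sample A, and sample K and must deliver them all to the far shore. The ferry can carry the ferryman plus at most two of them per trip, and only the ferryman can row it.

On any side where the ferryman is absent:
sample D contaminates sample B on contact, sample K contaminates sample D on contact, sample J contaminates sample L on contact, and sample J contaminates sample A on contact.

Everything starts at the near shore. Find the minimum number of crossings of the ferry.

7

Counting alone: the ferryman can take at most 2 across per trip to the far shore, so moving all 6 needs at least 3 loaded trips out, with a return between consecutive ones — at least 5 crossings.
The safety rule pushes this higher. Following every safe sequence of crossings, the most of the 6 that can be at the far shore as the ferry arrives there on crossing 5 is 5 — never all 6.
So no plan with fewer than 7 crossings exists, and this one achieves 7:
1. Ferryman goes to the far shore with sample D and sample J.
2. Ferryman goes back to the near shore alone.
3. Ferryman goes to the far shore with sample B and sample L.
4. Ferryman goes back to the near shore with sample D and sample J.
5. Ferryman goes to the far shore with sample A and sample K.
6. Ferryman goes back to the near shore alone.
7. Ferryman goes to the far shore with sample D and sample J.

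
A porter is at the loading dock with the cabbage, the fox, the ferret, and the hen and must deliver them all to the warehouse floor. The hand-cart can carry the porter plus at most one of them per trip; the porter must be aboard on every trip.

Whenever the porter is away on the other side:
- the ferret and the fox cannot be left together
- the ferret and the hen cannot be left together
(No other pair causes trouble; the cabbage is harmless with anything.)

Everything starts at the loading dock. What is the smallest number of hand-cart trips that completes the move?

Counting alone: the porter can take at most 1 across per trip to the warehouse floor, so moving all 4 needs at least 4 loaded trips out, with a return between consecutive ones — at least 7 crossings.
The safety rule pushes this higher. Following every safe sequence of crossings, the most of the 4 that can be at the warehouse floor as the hand-cart arrives there on crossing 7 is 3 — never all 4.
So no plan with fewer than 9 crossings exists, and this one achieves 9:
1. Porter goes to the warehouse floor with the ferret.
2. Porter goes back to the loading dock alone.
3. Porter goes to the warehouse floor with the cabbage.
4. Porter goes back to the loading dock alone.
5. Porter goes to the warehouse floor with the fox.
6. Porter goes back to the loading dock with the ferret.
7. Porter goes to the warehouse floor with the hen.
8. Porter goes back to the loading dock alone.
9. Porter goes to the warehouse floor with the ferret.

9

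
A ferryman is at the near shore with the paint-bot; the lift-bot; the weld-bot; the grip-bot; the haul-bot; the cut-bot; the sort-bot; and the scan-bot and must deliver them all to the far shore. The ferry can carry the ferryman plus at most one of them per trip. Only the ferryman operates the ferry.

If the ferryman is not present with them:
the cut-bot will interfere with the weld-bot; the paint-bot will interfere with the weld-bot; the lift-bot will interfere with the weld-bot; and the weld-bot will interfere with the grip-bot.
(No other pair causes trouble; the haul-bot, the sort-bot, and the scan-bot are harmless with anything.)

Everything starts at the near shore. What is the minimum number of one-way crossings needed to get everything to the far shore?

impossible

Following every safe sequence of crossings from the start, the most of the 8 that can be at the far shore as the ferry arrives there on crossings 1, 3, 5, 7, 9 is 1, 2, 3, 4, 5 respectively; the best ever achieved is 5 of 8.
From crossing 11 on, no configuration arises that was not already reachable earlier: only 88 distinct safe configurations (who is on which side, and where the ferry is) can ever be reached, none of them has everyone across, and every continuation just revisits them. So no valid plan exists.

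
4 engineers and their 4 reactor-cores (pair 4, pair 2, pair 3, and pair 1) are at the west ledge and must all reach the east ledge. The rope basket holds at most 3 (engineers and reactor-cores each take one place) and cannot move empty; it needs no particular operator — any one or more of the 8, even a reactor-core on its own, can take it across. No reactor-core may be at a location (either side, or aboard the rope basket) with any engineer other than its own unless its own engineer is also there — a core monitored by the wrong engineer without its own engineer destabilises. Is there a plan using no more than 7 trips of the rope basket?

No

Counting alone: each trip to the east ledge takes at most 3 across and each return brings at least 1 back, so after t trips out (and t−1 returns) at most 3t − (t−1) of the 8 are across; that first reaches 8 at t = 4, so at least 7 crossings are needed.
The safety rule pushes this higher. Following every safe sequence of crossings, the most of the 8 that can be at the east ledge as the rope basket arrives there on crossing 7 is 7 — never all 8.
So the move cannot be finished within 7 crossings. (The shortest complete plan takes 9:)
1. engineer 4 and reactor-core 4 cross → the east ledge.
2. engineer 4 crosses ← the west ledge.
3. engineer 2, engineer 4, and reactor-core 2 cross → the east ledge.
4. engineer 4 and reactor-core 4 cross ← the west ledge.
5. engineer 1, engineer 3, and engineer 4 cross → the east ledge.
6. reactor-core 2 crosses ← the west ledge.
7. reactor-core 2 and reactor-core 4 cross → the east ledge.
8. reactor-core 4 crosses ← the west ledge.
9. reactor-core 1, reactor-core 3, and reactor-core 4 cross → the east ledge.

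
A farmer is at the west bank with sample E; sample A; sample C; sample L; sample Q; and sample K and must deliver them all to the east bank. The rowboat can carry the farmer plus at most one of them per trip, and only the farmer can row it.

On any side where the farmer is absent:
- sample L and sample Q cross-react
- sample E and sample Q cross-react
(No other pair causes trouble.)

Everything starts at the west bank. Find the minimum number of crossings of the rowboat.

Counting alone: the farmer can take at most 1 across per trip to the east bank, so moving all 6 needs at least 6 loaded trips out, with a return between consecutive ones — at least 11 crossings.
The safety rule pushes this higher. Following every safe sequence of crossings, the most of the 6 that can be at the east bank as the rowboat arrives there on crossing 11 is 5 — never all 6.
So no plan with fewer than 13 crossings exists, and this one achieves 13:
1. Farmer goes to the east bank with sample Q.
2. Farmer goes back to the west bank alone.
3. Farmer goes to the east bank with sample E.
4. Farmer goes back to the west bank with sample Q.
5. Farmer goes to the east bank with sample L.
6. Farmer goes back to the west bank alone.
7. Farmer goes to the east bank with sample A.
8. Farmer goes back to the west bank alone.
9. Farmer goes to the east bank with sample C.
10. Farmer goes back to the west bank alone.
11. Farmer goes to the east bank with sample K.
12. Farmer goes back to the west bank alone.
13. Farmer goes to the east bank with sample Q.

13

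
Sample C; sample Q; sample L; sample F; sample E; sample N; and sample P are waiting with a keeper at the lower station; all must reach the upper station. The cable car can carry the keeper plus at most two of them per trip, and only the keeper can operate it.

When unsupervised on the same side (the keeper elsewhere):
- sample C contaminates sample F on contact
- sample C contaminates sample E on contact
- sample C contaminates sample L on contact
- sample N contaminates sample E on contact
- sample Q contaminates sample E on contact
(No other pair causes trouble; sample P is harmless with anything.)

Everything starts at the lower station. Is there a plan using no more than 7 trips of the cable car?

No

Counting alone: the keeper can take at most 2 across per trip to the upper station, so moving all 7 needs at least 4 loaded trips out, with a return between consecutive ones — at least 7 crossings.
The safety rule pushes this higher. Following every safe sequence of crossings, the most of the 7 that can be at the upper station as the cable car arrives there on crossing 7 is 6 — never all 7.
So the move cannot be finished within 7 crossings. (The shortest complete plan takes 9:)
1. Keeper goes to the upper station with sample C and sample E.  [the lower station: sample F, sample L, sample N, sample P, sample Q | the upper station: sample C, sample E]
2. Keeper goes back to the lower station with sample C.  [the lower station: sample C, sample F, sample L, sample N, sample P, sample Q | the upper station: sample E]
3. Keeper goes to the upper station with sample C and sample Q.  [the lower station: sample F, sample L, sample N, sample P | the upper station: sample C, sample E, sample Q]
4. Keeper goes back to the lower station with sample E.  [the lower station: sample E, sample F, sample L, sample N, sample P | the upper station: sample C, sample Q]
5. Keeper goes to the upper station with sample N and sample P.  [the lower station: sample E, sample F, sample L | the upper station: sample C, sample N, sample P, sample Q]
6. Keeper goes back to the lower station alone.  [the lower station: sample E, sample F, sample L | the upper station: sample C, sample N, sample P, sample Q]
7. Keeper goes to the upper station with sample F and sample L.  [the lower station: sample E | the upper station: sample C, sample F, sample L, sample N, sample P, sample Q]
8. Keeper goes back to the lower station with sample C.  [the lower station: sample C, sample E | the upper station: sample F, sample L, sample N, sample P, sample Q]
9. Keeper goes to the upper station with sample C and sample E.  [the lower station: — | the upper station: sample C, sample E, sample F, sample L, sample N, sample P, sample Q]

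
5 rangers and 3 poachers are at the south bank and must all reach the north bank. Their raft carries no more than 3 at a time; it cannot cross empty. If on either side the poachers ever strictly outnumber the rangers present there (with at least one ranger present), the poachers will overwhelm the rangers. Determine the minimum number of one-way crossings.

Counting alone: each trip to the north bank takes at most 3 across and each return brings at least 1 back, so after t trips out (and t−1 returns) at most 3t − (t−1) of the 8 are across; that first reaches 8 at t = 4, so at least 7 crossings are needed.
The plan below uses exactly 7 crossings, so it is optimal:
1. 2 poachers → the north bank.  (the south bank: 5R 1P; the north bank: 0R 2P)
2. 1 poacher ← the south bank.  (the south bank: 5R 2P; the north bank: 0R 1P)
3. 2 rangers and 1 poacher → the north bank.  (the south bank: 3R 1P; the north bank: 2R 2P)
4. 1 poacher ← the south bank.  (the south bank: 3R 2P; the north bank: 2R 1P)
5. 1 ranger and 2 poachers → the north bank.  (the south bank: 2R 0P; the north bank: 3R 3P)
6. 1 poacher ← the south bank.  (the south bank: 2R 1P; the north bank: 3R 2P)
7. 2 rangers and 1 poacher → the north bank.  (the south bank: 0R 0P; the north bank: 5R 3P)

7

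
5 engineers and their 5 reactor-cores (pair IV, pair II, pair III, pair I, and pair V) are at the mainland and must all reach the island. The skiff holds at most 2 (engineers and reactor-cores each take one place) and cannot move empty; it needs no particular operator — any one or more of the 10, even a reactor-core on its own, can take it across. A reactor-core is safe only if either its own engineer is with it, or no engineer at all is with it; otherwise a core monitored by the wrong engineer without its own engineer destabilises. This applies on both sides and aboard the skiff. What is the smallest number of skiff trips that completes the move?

Following every safe sequence of crossings from the start, the most of the 10 that can be at the island as the skiff arrives there on crossings 1, 3, 5, 7 is 2, 3, 4, 5 respectively; the best ever achieved is 5 of 10.
From crossing 9 on, no configuration arises that was not already reachable earlier: only 82 distinct safe configurations (who is on which side, and where the skiff is) can ever be reached, none of them has everyone across, and every continuation just revisits them. So no valid plan exists.

impossible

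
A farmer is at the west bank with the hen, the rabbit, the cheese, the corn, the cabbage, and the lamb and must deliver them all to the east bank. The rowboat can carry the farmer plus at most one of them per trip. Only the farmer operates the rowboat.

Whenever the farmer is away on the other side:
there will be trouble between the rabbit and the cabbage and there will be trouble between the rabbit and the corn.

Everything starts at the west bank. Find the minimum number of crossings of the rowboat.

Counting alone: the farmer can take at most 1 across per trip to the east bank, so moving all 6 needs at least 6 loaded trips out, with a return between consecutive ones — at least 11 crossings.
The safety rule pushes this higher. Following every safe sequence of crossings, the most of the 6 that can be at the east bank as the rowboat arrives there on crossing 11 is 5 — never all 6.
So no plan with fewer than 13 crossings exists, and this one achieves 13:
1. Farmer goes to the east bank with the rabbit.
2. Farmer goes back to the west bank alone.
3. Farmer goes to the east bank with the hen.
4. Farmer goes back to the west bank alone.
5. Farmer goes to the east bank with the cheese.
6. Farmer goes back to the west bank alone.
7. Farmer goes to the east bank with the corn.
8. Farmer goes back to the west bank with the rabbit.
9. Farmer goes to the east bank with the cabbage.
10. Farmer goes back to the west bank alone.
11. Farmer goes to the east bank with the lamb.
12. Farmer goes back to the west bank alone.
13. Farmer goes to the east bank with the rabbit.

13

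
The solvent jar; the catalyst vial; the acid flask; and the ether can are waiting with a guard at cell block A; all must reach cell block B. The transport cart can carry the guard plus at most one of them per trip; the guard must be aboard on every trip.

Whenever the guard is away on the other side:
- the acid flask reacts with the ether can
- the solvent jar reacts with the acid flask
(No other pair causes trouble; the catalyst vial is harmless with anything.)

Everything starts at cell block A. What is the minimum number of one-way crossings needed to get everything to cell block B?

Counting alone: the guard can take at most 1 across per trip to cell block B, so moving all 4 needs at least 4 loaded trips out, with a return between consecutive ones — at least 7 crossings.
The safety rule pushes this higher. Following every safe sequence of crossings, the most of the 4 that can be at cell block B as the transport cart arrives there on crossing 7 is 3 — never all 4.
So no plan with fewer than 9 crossings exists, and this one achieves 9:
1. Guard goes to cell block B with the acid flask.  [cell block A: the catalyst vial, the ether can, the solvent jar | cell block B: the acid flask]
2. Guard goes back to cell block A alone.  [cell block A: the catalyst vial, the ether can, the solvent jar | cell block B: the acid flask]
3. Guard goes to cell block B with the solvent jar.  [cell block A: the catalyst vial, the ether can | cell block B: the acid flask, the solvent jar]
4. Guard goes back to cell block A with the acid flask.  [cell block A: the acid flask, the catalyst vial, the ether can | cell block B: the solvent jar]
5. Guard goes to cell block B with the ether can.  [cell block A: the acid flask, the catalyst vial | cell block B: the ether can, the solvent jar]
6. Guard goes back to cell block A alone.  [cell block A: the acid flask, the catalyst vial | cell block B: the ether can, the solvent jar]
7. Guard goes to cell block B with the catalyst vial.  [cell block A: the acid flask | cell block B: the catalyst vial, the ether can, the solvent jar]
8. Guard goes back to cell block A alone.  [cell block A: the acid flask | cell block B: the catalyst vial, the ether can, the solvent jar]
9. Guard goes to cell block B with the acid flask.  [cell block A: — | cell block B: the acid flask, the catalyst vial, the ether can, the solvent jar]

9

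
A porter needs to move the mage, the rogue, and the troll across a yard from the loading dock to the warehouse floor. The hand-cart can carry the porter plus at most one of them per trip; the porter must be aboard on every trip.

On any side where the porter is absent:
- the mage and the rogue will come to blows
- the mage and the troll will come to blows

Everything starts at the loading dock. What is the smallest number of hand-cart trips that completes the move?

Counting alone: the porter can take at most 1 across per trip to the warehouse floor, so moving all 3 needs at least 3 loaded trips out, with a return between consecutive ones — at least 5 crossings.
The safety rule pushes this higher. Following every safe sequence of crossings, the most of the 3 that can be at the warehouse floor as the hand-cart arrives there on crossing 5 is 2 — never all 3.
So no plan with fewer than 7 crossings exists, and this one achieves 7:
1. Porter goes to the warehouse floor with the mage.  [the loading dock: the rogue, the troll | the warehouse floor: the mage]
2. Porter goes back to the loading dock alone.  [the loading dock: the rogue, the troll | the warehouse floor: the mage]
3. Porter goes to the warehouse floor with the rogue.  [the loading dock: the troll | the warehouse floor: the mage, the rogue]
4. Porter goes back to the loading dock with the mage.  [the loading dock: the mage, the troll | the warehouse floor: the rogue]
5. Porter goes to the warehouse floor with the troll.  [the loading dock: the mage | the warehouse floor: the rogue, the troll]
6. Porter goes back to the loading dock alone.  [the loading dock: the mage | the warehouse floor: the rogue, the troll]
7. Porter goes to the warehouse floor with the mage.  [the loading dock: — | the warehouse floor: the mage, the rogue, the troll]

7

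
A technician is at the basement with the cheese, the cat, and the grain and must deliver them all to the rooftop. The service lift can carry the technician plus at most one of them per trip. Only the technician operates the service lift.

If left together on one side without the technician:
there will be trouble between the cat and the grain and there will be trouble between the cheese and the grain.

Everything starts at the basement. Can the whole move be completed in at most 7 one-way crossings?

Yes — this plan uses 7 crossings (≤ 7):
1. Technician goes to the rooftop with the grain.
2. Technician goes back to the basement alone.
3. Technician goes to the rooftop with the cheese.
4. Technician goes back to the basement with the grain.
5. Technician goes to the rooftop with the cat.
6. Technician goes back to the basement alone.
7. Technician goes to the rooftop with the grain.

Yes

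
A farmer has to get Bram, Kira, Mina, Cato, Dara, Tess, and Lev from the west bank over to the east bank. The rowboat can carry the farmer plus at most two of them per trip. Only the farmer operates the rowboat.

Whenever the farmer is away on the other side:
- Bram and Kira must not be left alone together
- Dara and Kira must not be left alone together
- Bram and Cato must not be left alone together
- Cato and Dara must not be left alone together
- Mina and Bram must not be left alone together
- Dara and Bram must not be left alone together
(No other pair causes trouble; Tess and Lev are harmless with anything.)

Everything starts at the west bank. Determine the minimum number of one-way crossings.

Counting alone: the farmer can take at most 2 across per trip to the east bank, so moving all 7 needs at least 4 loaded trips out, with a return between consecutive ones — at least 7 crossings.
The safety rule pushes this higher. Following every safe sequence of crossings, the most of the 7 that can be at the east bank as the rowboat arrives there on crossings 7, 9 is 5, 6 respectively — never all 7.
So no plan with fewer than 11 crossings exists, and this one achieves 11:
1. Farmer goes to the east bank with Bram and Dara.  [the west bank: Cato, Kira, Lev, Mina, Tess | the east bank: Bram, Dara]
2. Farmer goes back to the west bank with Bram.  [the west bank: Bram, Cato, Kira, Lev, Mina, Tess | the east bank: Dara]
3. Farmer goes to the east bank with Bram and Mina.  [the west bank: Cato, Kira, Lev, Tess | the east bank: Bram, Dara, Mina]
4. Farmer goes back to the west bank with Bram.  [the west bank: Bram, Cato, Kira, Lev, Tess | the east bank: Dara, Mina]
5. Farmer goes to the east bank with Bram and Tess.  [the west bank: Cato, Kira, Lev | the east bank: Bram, Dara, Mina, Tess]
6. Farmer goes back to the west bank with Bram.  [the west bank: Bram, Cato, Kira, Lev | the east bank: Dara, Mina, Tess]
7. Farmer goes to the east bank with Bram and Lev.  [the west bank: Cato, Kira | the east bank: Bram, Dara, Lev, Mina, Tess]
8. Farmer goes back to the west bank with Bram.  [the west bank: Bram, Cato, Kira | the east bank: Dara, Lev, Mina, Tess]
9. Farmer goes to the east bank with Cato and Kira.  [the west bank: Bram | the east bank: Cato, Dara, Kira, Lev, Mina, Tess]
10. Farmer goes back to the west bank with Dara.  [the west bank: Bram, Dara | the east bank: Cato, Kira, Lev, Mina, Tess]
11. Farmer goes to the east bank with Bram and Dara.  [the west bank: — | the east bank: Bram, Cato, Dara, Kira, Lev, Mina, Tess]

11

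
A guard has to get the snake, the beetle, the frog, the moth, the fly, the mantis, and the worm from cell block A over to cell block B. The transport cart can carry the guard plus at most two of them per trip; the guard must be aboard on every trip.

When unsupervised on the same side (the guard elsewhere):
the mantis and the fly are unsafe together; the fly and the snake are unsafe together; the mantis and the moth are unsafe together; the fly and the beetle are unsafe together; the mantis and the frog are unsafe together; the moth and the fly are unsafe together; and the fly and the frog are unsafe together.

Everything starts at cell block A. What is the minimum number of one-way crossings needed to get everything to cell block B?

Counting alone: the guard can take at most 2 across per trip to cell block B, so moving all 7 needs at least 4 loaded trips out, with a return between consecutive ones — at least 7 crossings.
The safety rule pushes this higher. Following every safe sequence of crossings, the most of the 7 that can be at cell block B as the transport cart arrives there on crossings 7, 9 is 5, 6 respectively — never all 7.
So no plan with fewer than 11 crossings exists, and this one achieves 11:
1. Guard goes to cell block B with the fly and the mantis.
2. Guard goes back to cell block A with the fly.
3. Guard goes to cell block B with the fly and the snake.
4. Guard goes back to cell block A with the fly.
5. Guard goes to cell block B with the beetle and the fly.
6. Guard goes back to cell block A with the fly.
7. Guard goes to cell block B with the frog and the moth.
8. Guard goes back to cell block A with the mantis.
9. Guard goes to cell block B with the fly and the worm.
10. Guard goes back to cell block A with the fly.
11. Guard goes to cell block B with the fly and the mantis.

11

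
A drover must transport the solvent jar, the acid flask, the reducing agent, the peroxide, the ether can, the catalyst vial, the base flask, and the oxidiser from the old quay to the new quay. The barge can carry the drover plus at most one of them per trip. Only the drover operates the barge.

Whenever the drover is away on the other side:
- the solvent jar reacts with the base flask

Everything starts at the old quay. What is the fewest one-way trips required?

15

Counting alone: the drover can take at most 1 across per trip to the new quay, so moving all 8 needs at least 8 loaded trips out, with a return between consecutive ones — at least 15 crossings.
The plan below uses exactly 15 crossings, so it is optimal:
1. Drover goes to the new quay with the solvent jar.
2. Drover goes back to the old quay alone.
3. Drover goes to the new quay with the acid flask.
4. Drover goes back to the old quay alone.
5. Drover goes to the new quay with the reducing agent.
6. Drover goes back to the old quay alone.
7. Drover goes to the new quay with the peroxide.
8. Drover goes back to the old quay alone.
9. Drover goes to the new quay with the ether can.
10. Drover goes back to the old quay alone.
11. Drover goes to the new quay with the catalyst vial.
12. Drover goes back to the old quay alone.
13. Drover goes to the new quay with the oxidiser.
14. Drover goes back to the old quay alone.
15. Drover goes to the new quay with the base flask.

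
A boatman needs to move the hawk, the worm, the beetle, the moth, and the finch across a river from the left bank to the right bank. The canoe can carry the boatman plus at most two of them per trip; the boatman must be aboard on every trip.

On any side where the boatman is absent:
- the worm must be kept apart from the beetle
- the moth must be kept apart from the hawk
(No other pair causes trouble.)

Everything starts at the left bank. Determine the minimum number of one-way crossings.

5

Counting alone: the boatman can take at most 2 across per trip to the right bank, so moving all 5 needs at least 3 loaded trips out, with a return between consecutive ones — at least 5 crossings.
The plan below uses exactly 5 crossings, so it is optimal:
1. Boatman goes to the right bank with the hawk and the worm.  [the left bank: the beetle, the finch, the moth | the right bank: the hawk, the worm]
2. Boatman goes back to the left bank alone.  [the left bank: the beetle, the finch, the moth | the right bank: the hawk, the worm]
3. Boatman goes to the right bank with the finch.  [the left bank: the beetle, the moth | the right bank: the finch, the hawk, the worm]
4. Boatman goes back to the left bank alone.  [the left bank: the beetle, the moth | the right bank: the finch, the hawk, the worm]
5. Boatman goes to the right bank with the beetle and the moth.  [the left bank: — | the right bank: the beetle, the finch, the hawk, the moth, the worm]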